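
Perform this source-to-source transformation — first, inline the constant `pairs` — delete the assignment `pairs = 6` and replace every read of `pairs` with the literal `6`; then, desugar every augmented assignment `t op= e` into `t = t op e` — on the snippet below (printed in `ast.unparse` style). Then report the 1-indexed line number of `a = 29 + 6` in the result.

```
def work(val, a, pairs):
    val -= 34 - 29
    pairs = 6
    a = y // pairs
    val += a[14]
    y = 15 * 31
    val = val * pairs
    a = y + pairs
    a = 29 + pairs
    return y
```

Transformed code:
def work(val, a, pairs):
    val = val - (34 - 29)
    a = y // 6
    val = val + a[14]
    y = 15 * 31
    val = val * 6
    a = y + 6
    a = 29 + 6
    return y

8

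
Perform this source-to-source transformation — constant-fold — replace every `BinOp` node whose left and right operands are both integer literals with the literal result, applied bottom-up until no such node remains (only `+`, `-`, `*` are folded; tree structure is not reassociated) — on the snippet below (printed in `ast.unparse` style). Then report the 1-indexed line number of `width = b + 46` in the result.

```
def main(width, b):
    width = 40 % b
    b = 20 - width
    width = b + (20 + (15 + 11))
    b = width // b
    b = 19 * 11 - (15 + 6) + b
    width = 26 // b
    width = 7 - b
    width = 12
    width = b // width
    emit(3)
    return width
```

4

Transformed code:
def main(width, b):
    width = 40 % b
    b = 20 - width
    width = b + 46
    b = width // b
    b = 188 + b
    width = 26 // b
    width = 7 - b
    width = 12
    width = b // width
    emit(3)
    return width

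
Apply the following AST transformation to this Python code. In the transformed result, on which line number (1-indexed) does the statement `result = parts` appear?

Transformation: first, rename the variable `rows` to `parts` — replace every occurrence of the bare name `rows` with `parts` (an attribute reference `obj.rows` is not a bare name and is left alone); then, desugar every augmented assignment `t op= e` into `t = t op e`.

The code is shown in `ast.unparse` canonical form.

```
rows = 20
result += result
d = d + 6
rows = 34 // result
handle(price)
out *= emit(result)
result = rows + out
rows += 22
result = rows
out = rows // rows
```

Transformed code:
parts = 20
result = result + result
d = d + 6
parts = 34 // result
handle(price)
out = out * emit(result)
result = parts + out
parts = parts + 22
result = parts
out = parts // parts

9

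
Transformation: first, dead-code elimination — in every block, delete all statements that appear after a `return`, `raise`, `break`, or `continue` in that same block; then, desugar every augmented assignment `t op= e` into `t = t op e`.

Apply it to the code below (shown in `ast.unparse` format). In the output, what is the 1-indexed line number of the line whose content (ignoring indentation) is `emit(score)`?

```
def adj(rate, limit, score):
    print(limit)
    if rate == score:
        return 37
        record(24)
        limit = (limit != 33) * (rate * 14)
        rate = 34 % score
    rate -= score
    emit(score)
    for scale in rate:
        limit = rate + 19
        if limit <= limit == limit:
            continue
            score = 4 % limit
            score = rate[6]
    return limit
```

6

Transformed code:
def adj(rate, limit, score):
    print(limit)
    if rate == score:
        return 37
    rate = rate - score
    emit(score)
    for scale in rate:
        limit = rate + 19
        if limit <= limit == limit:
            continue
    return limit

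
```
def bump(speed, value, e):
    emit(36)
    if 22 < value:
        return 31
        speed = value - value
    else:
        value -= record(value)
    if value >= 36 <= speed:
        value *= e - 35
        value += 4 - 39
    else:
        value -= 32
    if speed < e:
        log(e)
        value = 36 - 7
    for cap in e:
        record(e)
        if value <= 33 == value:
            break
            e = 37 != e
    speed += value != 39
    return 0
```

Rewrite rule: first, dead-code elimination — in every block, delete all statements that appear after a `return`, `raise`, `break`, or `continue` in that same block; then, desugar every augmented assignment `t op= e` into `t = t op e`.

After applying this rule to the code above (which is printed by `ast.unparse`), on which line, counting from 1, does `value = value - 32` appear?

11

Transformed code:
def bump(speed, value, e):
    emit(36)
    if 22 < value:
        return 31
    else:
        value = value - record(value)
    if value >= 36 <= speed:
        value = value * (e - 35)
        value = value + (4 - 39)
    else:
        value = value - 32
    if speed < e:
        log(e)
        value = 36 - 7
    for cap in e:
        record(e)
        if value <= 33 == value:
            break
    speed = speed + (value != 39)
    return 0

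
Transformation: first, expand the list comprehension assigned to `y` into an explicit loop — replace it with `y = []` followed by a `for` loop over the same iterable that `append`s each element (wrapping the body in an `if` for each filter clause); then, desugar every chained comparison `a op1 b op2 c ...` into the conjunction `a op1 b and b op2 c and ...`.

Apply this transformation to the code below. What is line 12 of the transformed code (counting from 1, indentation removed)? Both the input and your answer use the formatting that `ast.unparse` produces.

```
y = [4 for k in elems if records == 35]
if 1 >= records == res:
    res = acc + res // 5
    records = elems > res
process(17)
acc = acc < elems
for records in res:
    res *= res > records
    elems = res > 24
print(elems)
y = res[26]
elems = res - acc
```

elems = res > 24

Transformed code:
y = []
for k in elems:
    if records == 35:
        y.append(4)
if 1 >= records and records == res:
    res = acc + res // 5
    records = elems > res
process(17)
acc = acc < elems
for records in res:
    res *= res > records
    elems = res > 24
print(elems)
y = res[26]
elems = res - acc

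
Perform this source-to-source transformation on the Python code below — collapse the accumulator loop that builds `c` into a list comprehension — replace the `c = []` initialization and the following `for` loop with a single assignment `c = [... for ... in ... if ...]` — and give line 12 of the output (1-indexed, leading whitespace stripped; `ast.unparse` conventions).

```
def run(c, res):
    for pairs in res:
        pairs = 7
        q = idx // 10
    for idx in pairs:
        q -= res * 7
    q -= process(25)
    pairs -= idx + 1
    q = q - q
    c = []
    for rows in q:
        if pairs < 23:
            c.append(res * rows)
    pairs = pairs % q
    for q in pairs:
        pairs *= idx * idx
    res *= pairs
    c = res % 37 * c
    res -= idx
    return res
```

for q in pairs:

Transformed code:
def run(c, res):
    for pairs in res:
        pairs = 7
        q = idx // 10
    for idx in pairs:
        q -= res * 7
    q -= process(25)
    pairs -= idx + 1
    q = q - q
    c = [res * rows for rows in q if pairs < 23]
    pairs = pairs % q
    for q in pairs:
        pairs *= idx * idx
    res *= pairs
    c = res % 37 * c
    res -= idx
    return res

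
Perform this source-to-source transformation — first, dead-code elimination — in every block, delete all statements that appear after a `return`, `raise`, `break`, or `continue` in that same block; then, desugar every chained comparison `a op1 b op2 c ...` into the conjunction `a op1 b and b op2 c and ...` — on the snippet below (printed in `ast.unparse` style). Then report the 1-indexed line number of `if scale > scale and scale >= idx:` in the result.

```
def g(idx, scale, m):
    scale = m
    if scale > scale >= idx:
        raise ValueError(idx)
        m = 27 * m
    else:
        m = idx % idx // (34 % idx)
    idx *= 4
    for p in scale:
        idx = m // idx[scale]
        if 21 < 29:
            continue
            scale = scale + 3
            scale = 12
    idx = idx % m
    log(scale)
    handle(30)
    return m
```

3

Transformed code:
def g(idx, scale, m):
    scale = m
    if scale > scale and scale >= idx:
        raise ValueError(idx)
    else:
        m = idx % idx // (34 % idx)
    idx *= 4
    for p in scale:
        idx = m // idx[scale]
        if 21 < 29:
            continue
    idx = idx % m
    log(scale)
    handle(30)
    return m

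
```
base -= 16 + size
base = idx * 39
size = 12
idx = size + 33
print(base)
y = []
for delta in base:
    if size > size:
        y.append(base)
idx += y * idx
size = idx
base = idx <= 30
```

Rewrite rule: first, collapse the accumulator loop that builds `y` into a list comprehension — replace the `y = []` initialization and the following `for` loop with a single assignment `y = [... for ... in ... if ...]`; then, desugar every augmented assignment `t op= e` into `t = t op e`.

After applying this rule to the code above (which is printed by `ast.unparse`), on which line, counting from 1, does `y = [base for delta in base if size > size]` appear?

6

Transformed code:
base = base - (16 + size)
base = idx * 39
size = 12
idx = size + 33
print(base)
y = [base for delta in base if size > size]
idx = idx + y * idx
size = idx
base = idx <= 30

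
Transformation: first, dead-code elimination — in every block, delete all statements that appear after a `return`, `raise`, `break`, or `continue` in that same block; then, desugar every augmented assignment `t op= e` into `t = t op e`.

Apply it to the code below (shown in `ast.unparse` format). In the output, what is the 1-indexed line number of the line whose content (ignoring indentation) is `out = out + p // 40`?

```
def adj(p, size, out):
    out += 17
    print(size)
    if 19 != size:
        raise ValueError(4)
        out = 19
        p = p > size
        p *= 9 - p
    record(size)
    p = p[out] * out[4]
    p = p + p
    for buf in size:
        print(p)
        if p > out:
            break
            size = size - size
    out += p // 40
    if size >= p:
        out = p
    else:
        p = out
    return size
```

Transformed code:
def adj(p, size, out):
    out = out + 17
    print(size)
    if 19 != size:
        raise ValueError(4)
    record(size)
    p = p[out] * out[4]
    p = p + p
    for buf in size:
        print(p)
        if p > out:
            break
    out = out + p // 40
    if size >= p:
        out = p
    else:
        p = out
    return size

13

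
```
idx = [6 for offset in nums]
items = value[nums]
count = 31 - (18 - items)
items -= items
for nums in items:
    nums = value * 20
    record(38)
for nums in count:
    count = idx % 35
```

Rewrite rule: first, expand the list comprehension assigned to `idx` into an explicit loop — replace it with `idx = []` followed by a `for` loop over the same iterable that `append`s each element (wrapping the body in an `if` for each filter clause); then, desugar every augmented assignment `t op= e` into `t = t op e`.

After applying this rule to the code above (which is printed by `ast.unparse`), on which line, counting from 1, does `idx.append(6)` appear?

3

Transformed code:
idx = []
for offset in nums:
    idx.append(6)
items = value[nums]
count = 31 - (18 - items)
items = items - items
for nums in items:
    nums = value * 20
    record(38)
for nums in count:
    count = idx % 35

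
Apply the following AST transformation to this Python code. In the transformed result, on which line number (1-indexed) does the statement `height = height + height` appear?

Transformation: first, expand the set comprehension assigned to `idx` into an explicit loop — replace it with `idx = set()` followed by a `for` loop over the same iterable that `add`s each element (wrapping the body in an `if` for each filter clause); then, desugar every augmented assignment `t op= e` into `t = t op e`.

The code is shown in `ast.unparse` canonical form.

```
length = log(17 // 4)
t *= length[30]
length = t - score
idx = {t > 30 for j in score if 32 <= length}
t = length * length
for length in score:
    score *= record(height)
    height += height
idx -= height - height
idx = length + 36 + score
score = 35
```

11

Transformed code:
length = log(17 // 4)
t = t * length[30]
length = t - score
idx = set()
for j in score:
    if 32 <= length:
        idx.add(t > 30)
t = length * length
for length in score:
    score = score * record(height)
    height = height + height
idx = idx - (height - height)
idx = length + 36 + score
score = 35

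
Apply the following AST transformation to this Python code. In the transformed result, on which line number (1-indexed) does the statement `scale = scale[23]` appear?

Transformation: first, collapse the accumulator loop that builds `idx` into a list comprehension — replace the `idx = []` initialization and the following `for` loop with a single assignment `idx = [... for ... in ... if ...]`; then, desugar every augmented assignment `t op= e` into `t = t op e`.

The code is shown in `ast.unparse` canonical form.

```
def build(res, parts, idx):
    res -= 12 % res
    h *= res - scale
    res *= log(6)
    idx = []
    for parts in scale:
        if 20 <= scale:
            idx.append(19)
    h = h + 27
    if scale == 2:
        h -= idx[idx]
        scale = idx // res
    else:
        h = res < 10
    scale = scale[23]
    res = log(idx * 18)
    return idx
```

12

Transformed code:
def build(res, parts, idx):
    res = res - 12 % res
    h = h * (res - scale)
    res = res * log(6)
    idx = [19 for parts in scale if 20 <= scale]
    h = h + 27
    if scale == 2:
        h = h - idx[idx]
        scale = idx // res
    else:
        h = res < 10
    scale = scale[23]
    res = log(idx * 18)
    return idx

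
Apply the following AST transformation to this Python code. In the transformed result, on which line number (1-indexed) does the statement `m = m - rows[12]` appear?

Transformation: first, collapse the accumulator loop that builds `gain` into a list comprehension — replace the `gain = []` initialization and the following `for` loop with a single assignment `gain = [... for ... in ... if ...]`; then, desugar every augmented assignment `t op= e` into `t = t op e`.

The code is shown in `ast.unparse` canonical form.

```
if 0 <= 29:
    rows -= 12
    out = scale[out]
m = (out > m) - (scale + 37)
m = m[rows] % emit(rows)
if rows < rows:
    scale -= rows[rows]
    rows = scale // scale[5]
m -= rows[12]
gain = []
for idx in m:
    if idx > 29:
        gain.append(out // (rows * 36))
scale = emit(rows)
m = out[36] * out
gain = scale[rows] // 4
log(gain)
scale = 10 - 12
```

9

Transformed code:
if 0 <= 29:
    rows = rows - 12
    out = scale[out]
m = (out > m) - (scale + 37)
m = m[rows] % emit(rows)
if rows < rows:
    scale = scale - rows[rows]
    rows = scale // scale[5]
m = m - rows[12]
gain = [out // (rows * 36) for idx in m if idx > 29]
scale = emit(rows)
m = out[36] * out
gain = scale[rows] // 4
log(gain)
scale = 10 - 12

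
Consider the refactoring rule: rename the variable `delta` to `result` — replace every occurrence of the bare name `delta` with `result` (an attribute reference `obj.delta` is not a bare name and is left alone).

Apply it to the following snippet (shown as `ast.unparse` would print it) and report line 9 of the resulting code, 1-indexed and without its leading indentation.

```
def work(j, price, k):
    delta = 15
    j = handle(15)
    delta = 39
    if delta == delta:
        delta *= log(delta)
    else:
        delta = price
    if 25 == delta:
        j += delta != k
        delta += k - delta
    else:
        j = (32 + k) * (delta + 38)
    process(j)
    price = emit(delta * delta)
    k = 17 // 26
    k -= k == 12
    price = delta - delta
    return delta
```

if 25 == result:

Transformed code:
def work(j, price, k):
    result = 15
    j = handle(15)
    result = 39
    if result == result:
        result *= log(result)
    else:
        result = price
    if 25 == result:
        j += result != k
        result += k - result
    else:
        j = (32 + k) * (result + 38)
    process(j)
    price = emit(result * result)
    k = 17 // 26
    k -= k == 12
    price = result - result
    return result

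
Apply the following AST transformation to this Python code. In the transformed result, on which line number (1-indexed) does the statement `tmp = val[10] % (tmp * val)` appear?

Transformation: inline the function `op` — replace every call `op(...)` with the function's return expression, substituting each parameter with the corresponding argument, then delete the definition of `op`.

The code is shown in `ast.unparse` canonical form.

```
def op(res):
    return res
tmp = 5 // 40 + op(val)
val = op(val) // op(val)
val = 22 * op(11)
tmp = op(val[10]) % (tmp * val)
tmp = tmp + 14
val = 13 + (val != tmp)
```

Transformed code:
tmp = 5 // 40 + val
val = val // val
val = 22 * 11
tmp = val[10] % (tmp * val)
tmp = tmp + 14
val = 13 + (val != tmp)

4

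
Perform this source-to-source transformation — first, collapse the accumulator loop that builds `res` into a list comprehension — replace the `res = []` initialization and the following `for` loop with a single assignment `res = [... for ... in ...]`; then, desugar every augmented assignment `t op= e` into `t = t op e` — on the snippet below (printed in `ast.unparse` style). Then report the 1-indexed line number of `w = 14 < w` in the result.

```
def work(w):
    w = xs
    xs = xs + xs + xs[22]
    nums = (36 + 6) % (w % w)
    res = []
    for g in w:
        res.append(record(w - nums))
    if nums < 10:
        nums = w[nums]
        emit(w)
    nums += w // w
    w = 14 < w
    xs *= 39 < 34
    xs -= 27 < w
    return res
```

Transformed code:
def work(w):
    w = xs
    xs = xs + xs + xs[22]
    nums = (36 + 6) % (w % w)
    res = [record(w - nums) for g in w]
    if nums < 10:
        nums = w[nums]
        emit(w)
    nums = nums + w // w
    w = 14 < w
    xs = xs * (39 < 34)
    xs = xs - (27 < w)
    return res

10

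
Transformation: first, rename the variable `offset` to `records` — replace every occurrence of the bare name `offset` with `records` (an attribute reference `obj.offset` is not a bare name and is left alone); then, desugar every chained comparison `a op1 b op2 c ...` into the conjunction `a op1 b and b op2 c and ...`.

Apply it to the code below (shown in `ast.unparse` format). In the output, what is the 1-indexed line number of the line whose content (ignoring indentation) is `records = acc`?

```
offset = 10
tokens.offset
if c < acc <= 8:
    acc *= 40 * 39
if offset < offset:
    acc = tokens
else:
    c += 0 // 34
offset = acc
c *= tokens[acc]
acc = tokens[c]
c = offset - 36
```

9

Transformed code:
records = 10
tokens.offset
if c < acc and acc <= 8:
    acc *= 40 * 39
if records < records:
    acc = tokens
else:
    c += 0 // 34
records = acc
c *= tokens[acc]
acc = tokens[c]
c = records - 36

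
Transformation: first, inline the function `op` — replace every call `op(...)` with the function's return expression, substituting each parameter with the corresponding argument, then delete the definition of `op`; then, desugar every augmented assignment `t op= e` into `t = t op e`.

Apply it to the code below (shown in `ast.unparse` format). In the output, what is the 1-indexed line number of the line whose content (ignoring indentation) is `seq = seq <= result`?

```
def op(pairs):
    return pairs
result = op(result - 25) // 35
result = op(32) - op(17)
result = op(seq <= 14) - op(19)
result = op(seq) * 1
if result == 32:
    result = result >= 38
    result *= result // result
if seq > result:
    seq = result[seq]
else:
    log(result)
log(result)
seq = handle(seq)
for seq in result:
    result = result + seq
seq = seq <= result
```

Transformed code:
result = (result - 25) // 35
result = 32 - 17
result = (seq <= 14) - 19
result = seq * 1
if result == 32:
    result = result >= 38
    result = result * (result // result)
if seq > result:
    seq = result[seq]
else:
    log(result)
log(result)
seq = handle(seq)
for seq in result:
    result = result + seq
seq = seq <= result

16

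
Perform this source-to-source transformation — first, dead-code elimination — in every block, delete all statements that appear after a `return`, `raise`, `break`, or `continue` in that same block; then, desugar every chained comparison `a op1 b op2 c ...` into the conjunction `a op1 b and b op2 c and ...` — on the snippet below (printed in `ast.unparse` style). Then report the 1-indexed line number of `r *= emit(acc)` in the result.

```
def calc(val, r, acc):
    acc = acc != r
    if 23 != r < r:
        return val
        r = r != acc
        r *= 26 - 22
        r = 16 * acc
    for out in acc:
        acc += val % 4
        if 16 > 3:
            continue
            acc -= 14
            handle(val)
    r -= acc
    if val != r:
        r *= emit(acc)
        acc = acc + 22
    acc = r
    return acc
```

Transformed code:
def calc(val, r, acc):
    acc = acc != r
    if 23 != r and r < r:
        return val
    for out in acc:
        acc += val % 4
        if 16 > 3:
            continue
    r -= acc
    if val != r:
        r *= emit(acc)
        acc = acc + 22
    acc = r
    return acc

11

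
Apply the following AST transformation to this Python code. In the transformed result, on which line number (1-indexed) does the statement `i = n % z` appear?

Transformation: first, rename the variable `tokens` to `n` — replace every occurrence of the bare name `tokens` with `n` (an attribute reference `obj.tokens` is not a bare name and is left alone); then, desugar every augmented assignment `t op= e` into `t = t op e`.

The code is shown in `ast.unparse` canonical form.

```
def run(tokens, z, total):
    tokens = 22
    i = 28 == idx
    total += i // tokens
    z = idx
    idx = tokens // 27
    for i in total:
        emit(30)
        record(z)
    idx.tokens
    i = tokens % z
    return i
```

11

Transformed code:
def run(n, z, total):
    n = 22
    i = 28 == idx
    total = total + i // n
    z = idx
    idx = n // 27
    for i in total:
        emit(30)
        record(z)
    idx.tokens
    i = n % z
    return i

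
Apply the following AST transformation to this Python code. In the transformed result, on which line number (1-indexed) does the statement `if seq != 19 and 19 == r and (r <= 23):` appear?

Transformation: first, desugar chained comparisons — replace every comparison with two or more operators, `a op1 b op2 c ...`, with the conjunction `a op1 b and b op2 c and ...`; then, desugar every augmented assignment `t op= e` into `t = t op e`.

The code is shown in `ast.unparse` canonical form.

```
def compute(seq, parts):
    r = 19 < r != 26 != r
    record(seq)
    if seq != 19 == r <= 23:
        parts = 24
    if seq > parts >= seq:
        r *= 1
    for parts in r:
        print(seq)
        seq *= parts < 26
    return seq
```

Transformed code:
def compute(seq, parts):
    r = 19 < r and r != 26 and (26 != r)
    record(seq)
    if seq != 19 and 19 == r and (r <= 23):
        parts = 24
    if seq > parts and parts >= seq:
        r = r * 1
    for parts in r:
        print(seq)
        seq = seq * (parts < 26)
    return seq

4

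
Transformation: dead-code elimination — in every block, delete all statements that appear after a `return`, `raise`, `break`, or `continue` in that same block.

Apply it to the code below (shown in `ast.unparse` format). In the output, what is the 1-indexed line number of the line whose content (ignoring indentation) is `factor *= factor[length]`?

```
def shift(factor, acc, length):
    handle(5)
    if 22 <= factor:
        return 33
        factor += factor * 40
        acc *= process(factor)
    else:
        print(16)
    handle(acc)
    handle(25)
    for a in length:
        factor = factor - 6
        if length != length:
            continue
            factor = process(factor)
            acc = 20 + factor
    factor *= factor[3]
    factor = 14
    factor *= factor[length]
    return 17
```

Transformed code:
def shift(factor, acc, length):
    handle(5)
    if 22 <= factor:
        return 33
    else:
        print(16)
    handle(acc)
    handle(25)
    for a in length:
        factor = factor - 6
        if length != length:
            continue
    factor *= factor[3]
    factor = 14
    factor *= factor[length]
    return 17

15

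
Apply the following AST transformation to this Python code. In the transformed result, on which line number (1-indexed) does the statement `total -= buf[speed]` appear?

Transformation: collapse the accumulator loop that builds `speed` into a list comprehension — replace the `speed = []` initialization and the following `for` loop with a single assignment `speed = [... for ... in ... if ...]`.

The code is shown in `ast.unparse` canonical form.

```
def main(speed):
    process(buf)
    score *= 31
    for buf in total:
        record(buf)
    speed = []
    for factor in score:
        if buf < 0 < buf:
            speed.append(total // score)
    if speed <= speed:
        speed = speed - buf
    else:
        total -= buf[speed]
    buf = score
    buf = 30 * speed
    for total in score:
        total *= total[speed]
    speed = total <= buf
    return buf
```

10

Transformed code:
def main(speed):
    process(buf)
    score *= 31
    for buf in total:
        record(buf)
    speed = [total // score for factor in score if buf < 0 < buf]
    if speed <= speed:
        speed = speed - buf
    else:
        total -= buf[speed]
    buf = score
    buf = 30 * speed
    for total in score:
        total *= total[speed]
    speed = total <= buf
    return buf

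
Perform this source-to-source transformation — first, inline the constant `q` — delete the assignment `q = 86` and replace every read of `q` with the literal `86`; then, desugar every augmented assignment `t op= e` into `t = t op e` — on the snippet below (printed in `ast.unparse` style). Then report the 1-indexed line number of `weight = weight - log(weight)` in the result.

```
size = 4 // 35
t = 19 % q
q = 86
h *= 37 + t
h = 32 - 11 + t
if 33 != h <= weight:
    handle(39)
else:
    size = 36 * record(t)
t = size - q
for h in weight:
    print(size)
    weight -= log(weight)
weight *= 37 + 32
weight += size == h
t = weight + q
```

Transformed code:
size = 4 // 35
t = 19 % 86
h = h * (37 + t)
h = 32 - 11 + t
if 33 != h <= weight:
    handle(39)
else:
    size = 36 * record(t)
t = size - 86
for h in weight:
    print(size)
    weight = weight - log(weight)
weight = weight * (37 + 32)
weight = weight + (size == h)
t = weight + 86

12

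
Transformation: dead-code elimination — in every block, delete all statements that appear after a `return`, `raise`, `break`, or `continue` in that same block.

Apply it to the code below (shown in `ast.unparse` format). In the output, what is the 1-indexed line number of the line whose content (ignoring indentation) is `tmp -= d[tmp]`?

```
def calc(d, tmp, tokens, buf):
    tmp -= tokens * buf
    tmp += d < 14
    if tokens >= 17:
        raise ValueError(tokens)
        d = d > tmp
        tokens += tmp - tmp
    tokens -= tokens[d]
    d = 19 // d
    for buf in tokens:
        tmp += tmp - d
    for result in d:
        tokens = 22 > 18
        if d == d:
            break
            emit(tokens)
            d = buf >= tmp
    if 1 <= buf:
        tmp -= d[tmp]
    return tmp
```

Transformed code:
def calc(d, tmp, tokens, buf):
    tmp -= tokens * buf
    tmp += d < 14
    if tokens >= 17:
        raise ValueError(tokens)
    tokens -= tokens[d]
    d = 19 // d
    for buf in tokens:
        tmp += tmp - d
    for result in d:
        tokens = 22 > 18
        if d == d:
            break
    if 1 <= buf:
        tmp -= d[tmp]
    return tmp

15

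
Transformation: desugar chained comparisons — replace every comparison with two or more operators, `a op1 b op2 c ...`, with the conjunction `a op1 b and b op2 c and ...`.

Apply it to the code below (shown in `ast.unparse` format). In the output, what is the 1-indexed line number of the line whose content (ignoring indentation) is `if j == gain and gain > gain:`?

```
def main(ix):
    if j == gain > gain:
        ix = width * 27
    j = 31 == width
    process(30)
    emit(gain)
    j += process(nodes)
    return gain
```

Transformed code:
def main(ix):
    if j == gain and gain > gain:
        ix = width * 27
    j = 31 == width
    process(30)
    emit(gain)
    j += process(nodes)
    return gain

2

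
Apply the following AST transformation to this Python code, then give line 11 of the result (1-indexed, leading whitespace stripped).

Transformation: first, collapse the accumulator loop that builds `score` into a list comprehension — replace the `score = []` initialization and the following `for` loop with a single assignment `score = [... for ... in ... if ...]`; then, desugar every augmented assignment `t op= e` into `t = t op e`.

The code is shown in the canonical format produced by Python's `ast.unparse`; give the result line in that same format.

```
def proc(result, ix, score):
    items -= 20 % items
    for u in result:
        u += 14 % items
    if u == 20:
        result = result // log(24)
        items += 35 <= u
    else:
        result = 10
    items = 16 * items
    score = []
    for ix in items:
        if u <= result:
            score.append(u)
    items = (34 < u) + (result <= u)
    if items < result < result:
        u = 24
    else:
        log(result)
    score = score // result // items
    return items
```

score = [u for ix in items if u <= result]

Transformed code:
def proc(result, ix, score):
    items = items - 20 % items
    for u in result:
        u = u + 14 % items
    if u == 20:
        result = result // log(24)
        items = items + (35 <= u)
    else:
        result = 10
    items = 16 * items
    score = [u for ix in items if u <= result]
    items = (34 < u) + (result <= u)
    if items < result < result:
        u = 24
    else:
        log(result)
    score = score // result // items
    return items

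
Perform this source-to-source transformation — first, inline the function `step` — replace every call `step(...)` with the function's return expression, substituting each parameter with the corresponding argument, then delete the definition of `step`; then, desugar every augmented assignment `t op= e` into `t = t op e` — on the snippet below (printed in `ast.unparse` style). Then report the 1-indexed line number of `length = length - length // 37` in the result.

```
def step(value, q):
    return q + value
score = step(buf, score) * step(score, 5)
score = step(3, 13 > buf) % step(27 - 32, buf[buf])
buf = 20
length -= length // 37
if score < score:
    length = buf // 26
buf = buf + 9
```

4

Transformed code:
score = (score + buf) * (5 + score)
score = ((13 > buf) + 3) % (buf[buf] + (27 - 32))
buf = 20
length = length - length // 37
if score < score:
    length = buf // 26
buf = buf + 9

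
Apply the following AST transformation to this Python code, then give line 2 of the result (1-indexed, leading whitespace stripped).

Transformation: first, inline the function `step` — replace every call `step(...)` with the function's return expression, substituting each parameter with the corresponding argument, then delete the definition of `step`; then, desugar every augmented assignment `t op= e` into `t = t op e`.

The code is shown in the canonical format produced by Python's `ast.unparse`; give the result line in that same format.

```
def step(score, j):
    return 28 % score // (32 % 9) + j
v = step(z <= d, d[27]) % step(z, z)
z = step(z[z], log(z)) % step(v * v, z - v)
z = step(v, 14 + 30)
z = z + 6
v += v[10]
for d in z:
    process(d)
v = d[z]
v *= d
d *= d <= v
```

z = (28 % z[z] // (32 % 9) + log(z)) % (28 % (v * v) // (32 % 9) + (z - v))

Transformed code:
v = (28 % (z <= d) // (32 % 9) + d[27]) % (28 % z // (32 % 9) + z)
z = (28 % z[z] // (32 % 9) + log(z)) % (28 % (v * v) // (32 % 9) + (z - v))
z = 28 % v // (32 % 9) + (14 + 30)
z = z + 6
v = v + v[10]
for d in z:
    process(d)
v = d[z]
v = v * d
d = d * (d <= v)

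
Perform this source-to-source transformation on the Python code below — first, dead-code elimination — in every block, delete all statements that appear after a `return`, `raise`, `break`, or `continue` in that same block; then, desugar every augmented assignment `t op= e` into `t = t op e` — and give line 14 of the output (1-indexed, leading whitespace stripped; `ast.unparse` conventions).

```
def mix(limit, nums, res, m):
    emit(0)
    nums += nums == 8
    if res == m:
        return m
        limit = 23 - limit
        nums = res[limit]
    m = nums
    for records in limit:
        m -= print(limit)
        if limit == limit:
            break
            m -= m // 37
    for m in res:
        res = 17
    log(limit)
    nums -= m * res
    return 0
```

nums = nums - m * res

Transformed code:
def mix(limit, nums, res, m):
    emit(0)
    nums = nums + (nums == 8)
    if res == m:
        return m
    m = nums
    for records in limit:
        m = m - print(limit)
        if limit == limit:
            break
    for m in res:
        res = 17
    log(limit)
    nums = nums - m * res
    return 0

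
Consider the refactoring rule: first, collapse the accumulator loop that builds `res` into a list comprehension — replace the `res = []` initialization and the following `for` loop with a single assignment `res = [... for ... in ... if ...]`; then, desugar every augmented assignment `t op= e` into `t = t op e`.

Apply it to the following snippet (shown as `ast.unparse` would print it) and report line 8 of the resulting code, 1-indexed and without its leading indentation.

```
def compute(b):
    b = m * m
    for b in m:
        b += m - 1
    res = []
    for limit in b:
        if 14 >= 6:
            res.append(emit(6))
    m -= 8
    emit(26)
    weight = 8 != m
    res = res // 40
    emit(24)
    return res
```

Transformed code:
def compute(b):
    b = m * m
    for b in m:
        b = b + (m - 1)
    res = [emit(6) for limit in b if 14 >= 6]
    m = m - 8
    emit(26)
    weight = 8 != m
    res = res // 40
    emit(24)
    return res

weight = 8 != m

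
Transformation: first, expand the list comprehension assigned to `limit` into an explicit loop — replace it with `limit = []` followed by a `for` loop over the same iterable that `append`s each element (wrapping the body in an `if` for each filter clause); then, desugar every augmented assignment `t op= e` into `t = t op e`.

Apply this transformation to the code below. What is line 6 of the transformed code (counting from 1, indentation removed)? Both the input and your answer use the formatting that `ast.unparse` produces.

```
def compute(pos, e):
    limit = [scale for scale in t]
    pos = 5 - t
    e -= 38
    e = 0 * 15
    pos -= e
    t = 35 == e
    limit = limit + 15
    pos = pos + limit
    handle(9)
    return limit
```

e = e - 38

Transformed code:
def compute(pos, e):
    limit = []
    for scale in t:
        limit.append(scale)
    pos = 5 - t
    e = e - 38
    e = 0 * 15
    pos = pos - e
    t = 35 == e
    limit = limit + 15
    pos = pos + limit
    handle(9)
    return limit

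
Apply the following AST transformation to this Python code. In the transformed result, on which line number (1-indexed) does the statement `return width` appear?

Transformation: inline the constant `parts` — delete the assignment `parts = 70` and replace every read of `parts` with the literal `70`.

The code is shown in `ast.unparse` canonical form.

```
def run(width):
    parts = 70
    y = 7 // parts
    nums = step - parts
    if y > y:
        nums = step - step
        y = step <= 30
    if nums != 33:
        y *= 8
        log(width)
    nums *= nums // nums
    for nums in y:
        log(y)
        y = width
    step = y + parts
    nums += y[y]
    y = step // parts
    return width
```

17

Transformed code:
def run(width):
    y = 7 // 70
    nums = step - 70
    if y > y:
        nums = step - step
        y = step <= 30
    if nums != 33:
        y *= 8
        log(width)
    nums *= nums // nums
    for nums in y:
        log(y)
        y = width
    step = y + 70
    nums += y[y]
    y = step // 70
    return width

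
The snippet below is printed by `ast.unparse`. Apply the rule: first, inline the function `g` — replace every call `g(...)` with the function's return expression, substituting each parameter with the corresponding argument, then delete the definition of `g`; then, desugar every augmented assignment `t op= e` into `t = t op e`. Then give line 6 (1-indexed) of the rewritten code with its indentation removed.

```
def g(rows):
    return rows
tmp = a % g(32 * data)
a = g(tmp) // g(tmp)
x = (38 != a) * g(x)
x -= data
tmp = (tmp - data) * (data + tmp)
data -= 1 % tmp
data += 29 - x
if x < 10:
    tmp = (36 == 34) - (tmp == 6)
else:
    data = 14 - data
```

data = data - 1 % tmp

Transformed code:
tmp = a % (32 * data)
a = tmp // tmp
x = (38 != a) * x
x = x - data
tmp = (tmp - data) * (data + tmp)
data = data - 1 % tmp
data = data + (29 - x)
if x < 10:
    tmp = (36 == 34) - (tmp == 6)
else:
    data = 14 - data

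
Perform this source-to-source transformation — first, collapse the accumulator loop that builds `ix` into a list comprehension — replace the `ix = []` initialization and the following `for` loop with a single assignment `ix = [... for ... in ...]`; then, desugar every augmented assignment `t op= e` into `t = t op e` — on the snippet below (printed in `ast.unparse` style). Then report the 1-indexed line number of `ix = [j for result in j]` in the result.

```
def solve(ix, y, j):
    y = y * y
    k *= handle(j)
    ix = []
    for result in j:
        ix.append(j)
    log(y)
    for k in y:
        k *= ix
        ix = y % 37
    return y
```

4

Transformed code:
def solve(ix, y, j):
    y = y * y
    k = k * handle(j)
    ix = [j for result in j]
    log(y)
    for k in y:
        k = k * ix
        ix = y % 37
    return y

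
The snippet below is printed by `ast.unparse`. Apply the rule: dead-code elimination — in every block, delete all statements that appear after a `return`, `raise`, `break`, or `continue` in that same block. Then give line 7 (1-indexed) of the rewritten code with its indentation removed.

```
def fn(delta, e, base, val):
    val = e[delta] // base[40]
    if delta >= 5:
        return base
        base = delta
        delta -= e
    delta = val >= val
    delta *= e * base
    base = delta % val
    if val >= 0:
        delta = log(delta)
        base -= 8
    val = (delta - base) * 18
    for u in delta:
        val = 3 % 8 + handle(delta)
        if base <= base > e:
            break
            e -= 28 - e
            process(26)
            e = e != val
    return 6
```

base = delta % val

Transformed code:
def fn(delta, e, base, val):
    val = e[delta] // base[40]
    if delta >= 5:
        return base
    delta = val >= val
    delta *= e * base
    base = delta % val
    if val >= 0:
        delta = log(delta)
        base -= 8
    val = (delta - base) * 18
    for u in delta:
        val = 3 % 8 + handle(delta)
        if base <= base > e:
            break
    return 6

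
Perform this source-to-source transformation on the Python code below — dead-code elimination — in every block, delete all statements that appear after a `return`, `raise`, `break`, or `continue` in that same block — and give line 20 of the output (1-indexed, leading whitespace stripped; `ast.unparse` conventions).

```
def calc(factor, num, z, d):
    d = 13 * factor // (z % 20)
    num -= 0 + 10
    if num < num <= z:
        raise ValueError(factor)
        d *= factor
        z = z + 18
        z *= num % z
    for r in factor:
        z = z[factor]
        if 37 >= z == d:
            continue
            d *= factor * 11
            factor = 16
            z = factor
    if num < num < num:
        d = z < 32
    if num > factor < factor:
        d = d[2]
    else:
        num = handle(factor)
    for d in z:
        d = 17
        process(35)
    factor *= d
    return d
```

return d

Transformed code:
def calc(factor, num, z, d):
    d = 13 * factor // (z % 20)
    num -= 0 + 10
    if num < num <= z:
        raise ValueError(factor)
    for r in factor:
        z = z[factor]
        if 37 >= z == d:
            continue
    if num < num < num:
        d = z < 32
    if num > factor < factor:
        d = d[2]
    else:
        num = handle(factor)
    for d in z:
        d = 17
        process(35)
    factor *= d
    return d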